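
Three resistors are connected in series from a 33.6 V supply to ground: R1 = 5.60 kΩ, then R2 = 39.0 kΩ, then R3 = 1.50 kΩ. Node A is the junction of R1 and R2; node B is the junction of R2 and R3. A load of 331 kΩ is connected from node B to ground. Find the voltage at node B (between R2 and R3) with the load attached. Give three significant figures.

V ≈ 1.09 V

At node B, R3 is in parallel with the load: R3‖R_L = 1.493 kΩ.
Below node A the resistance is R2 + (R3‖R_L) = 40.49 kΩ, so V_A = 33.6 × 40.49/46.09 = 29.52 V.
Then V_B = V_A × (R3‖R_L)/(R2 + R3‖R_L) = 29.52 × 1.493/40.49 = 1.09 V.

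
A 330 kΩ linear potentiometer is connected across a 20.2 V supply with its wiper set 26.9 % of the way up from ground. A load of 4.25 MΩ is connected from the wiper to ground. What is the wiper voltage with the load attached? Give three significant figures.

The wiper splits the pot into (1−α)R = 241.2 kΩ above and αR = 88.77 kΩ below.
Lower section ‖ load = 86.95 kΩ.
V_wiper = 20.2 × 86.95/(241.2 + 86.95) = 5.35 V.

V ≈ 5.35 V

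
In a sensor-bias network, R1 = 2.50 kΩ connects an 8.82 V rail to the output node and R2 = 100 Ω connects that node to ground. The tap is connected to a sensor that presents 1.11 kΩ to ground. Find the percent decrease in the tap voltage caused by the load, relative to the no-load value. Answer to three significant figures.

7.97 %

The divider's output (Thévenin) resistance is R1‖R2 = 96.15 Ω.
Fractional drop under load = R_th/(R_th + R_L) = 96.15 / (96.15 + 1110) = 0.07972.
So the output falls by 7.97 %.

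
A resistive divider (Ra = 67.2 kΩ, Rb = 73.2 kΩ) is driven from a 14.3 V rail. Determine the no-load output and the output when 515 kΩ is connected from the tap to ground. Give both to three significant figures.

Unloaded: 7.46 V; loaded: 6.98 V

Open-circuit: V = 14.3 × 73.2/(67.2 + 73.2) = 7.46 V.
With the load, Rb becomes Rb‖R_L = 64.09 kΩ, so V = 14.3 × 64.09/131.3 = 6.98 V.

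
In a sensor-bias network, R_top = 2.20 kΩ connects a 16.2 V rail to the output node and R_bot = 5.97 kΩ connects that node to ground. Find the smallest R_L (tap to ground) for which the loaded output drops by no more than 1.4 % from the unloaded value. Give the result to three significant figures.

R_L(min) ≈ 113 kΩ

Output resistance R_th = R_top‖R_bot = (2.20 × 5.97)/8.170 = 1.608 kΩ.
The fractional drop is R_th/(R_th + R_L); requiring this ≤ 0.0140 gives R_L ≥ R_th(1/0.0140 − 1) = 1.608 × 70.43 = 113 kΩ.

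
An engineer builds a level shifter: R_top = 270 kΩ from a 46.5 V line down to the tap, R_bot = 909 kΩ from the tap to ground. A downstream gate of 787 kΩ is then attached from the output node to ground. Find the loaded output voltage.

The load sits in parallel with R_bot: R_bot‖R_L = (909 × 787) / (909 + 787) = 421.8 kΩ.
V_out = 46.5 × 421.8 / (270 + 421.8) = 46.5 × 421.8/691.8 = 28.4 V.
(Unloaded it would have been 35.9 V.)

V_out ≈ 28.4 V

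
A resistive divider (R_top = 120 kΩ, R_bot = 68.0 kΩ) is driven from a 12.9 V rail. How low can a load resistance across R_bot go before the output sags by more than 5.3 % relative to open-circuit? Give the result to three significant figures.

R_L(min) ≈ 776 kΩ

Output resistance R_th = R_top‖R_bot = (120 × 68.0)/188.0 = 43.40 kΩ.
The fractional drop is R_th/(R_th + R_L); requiring this ≤ 0.0530 gives R_L ≥ R_th(1/0.0530 − 1) = 43.40 × 17.87 = 776 kΩ.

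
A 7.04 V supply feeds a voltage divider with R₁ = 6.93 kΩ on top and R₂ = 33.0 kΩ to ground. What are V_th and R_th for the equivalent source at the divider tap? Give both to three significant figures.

V_th is the open-circuit tap voltage: 7.04 × 33.0/(6.93 + 33.0) = 5.82 V.
With the supply zeroed, R₁ and R₂ appear in parallel from the tap: R_th = R₁‖R₂ = (6.93 × 33.0)/39.93 = 5.73 kΩ.

V_th = 5.82 V, R_th = 5.73 kΩ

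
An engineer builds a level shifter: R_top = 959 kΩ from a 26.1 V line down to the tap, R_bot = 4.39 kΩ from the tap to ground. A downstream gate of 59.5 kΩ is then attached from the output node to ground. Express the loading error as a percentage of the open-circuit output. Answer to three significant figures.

The divider's output (Thévenin) resistance is R_top‖R_bot = 4.370 kΩ.
Fractional drop under load = R_th/(R_th + R_L) = 4.370 / (4.370 + 59.5) = 0.06842.
So the output falls by 6.84 %.

6.84 %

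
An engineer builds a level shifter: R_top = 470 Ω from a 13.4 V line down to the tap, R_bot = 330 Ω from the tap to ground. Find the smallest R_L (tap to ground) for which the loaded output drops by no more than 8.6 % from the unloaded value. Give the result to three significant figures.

R_L(min) ≈ 2.06 kΩ

Output resistance R_th = R_top‖R_bot = (470 × 330)/800.0 = 193.9 Ω.
The fractional drop is R_th/(R_th + R_L); requiring this ≤ 0.0860 gives R_L ≥ R_th(1/0.0860 − 1) = 193.9 × 10.63 = 2.06 kΩ.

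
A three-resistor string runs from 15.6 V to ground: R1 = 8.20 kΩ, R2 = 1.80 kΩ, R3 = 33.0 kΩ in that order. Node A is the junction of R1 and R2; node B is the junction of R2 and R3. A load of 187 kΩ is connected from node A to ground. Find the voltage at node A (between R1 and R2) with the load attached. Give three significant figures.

V ≈ 12.2 V

Below node A the series string R2+R3 = 34.80 kΩ sits in parallel with the 187 kΩ load: 29.34 kΩ.
V_A = 15.6 × 29.34/(8.20 + 29.34) = 12.2 V.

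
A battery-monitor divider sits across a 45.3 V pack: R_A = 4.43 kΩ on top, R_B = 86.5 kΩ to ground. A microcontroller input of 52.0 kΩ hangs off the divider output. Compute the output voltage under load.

The load sits in parallel with R_B: R_B‖R_L = (86.5 × 52.0) / (86.5 + 52.0) = 32.48 kΩ.
V_out = 45.3 × 32.48 / (4.43 + 32.48) = 45.3 × 32.48/36.91 = 39.9 V.

V_out ≈ 39.9 V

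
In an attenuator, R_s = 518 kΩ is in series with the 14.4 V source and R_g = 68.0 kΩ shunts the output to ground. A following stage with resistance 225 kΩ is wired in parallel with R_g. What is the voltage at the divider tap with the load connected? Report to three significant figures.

V_out ≈ 1.32 V

The load sits in parallel with R_g: R_g‖R_L = (68.0 × 225) / (68.0 + 225) = 52.22 kΩ.
V_out = 14.4 × 52.22 / (518 + 52.22) = 14.4 × 52.22/570.2 = 1.32 V.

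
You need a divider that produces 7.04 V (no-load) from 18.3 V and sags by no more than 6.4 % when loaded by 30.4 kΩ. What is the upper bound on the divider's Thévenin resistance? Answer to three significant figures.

Loading drop = R_th/(R_th + R_L) ≤ 0.0640, so R_th ≤ R_L · ε/(1−ε) = 30.4 kΩ × 0.0640/0.9360 = 2.08 kΩ.
(Any R1, R2 with R2/(R1+R2) = 0.385 and R1‖R2 ≤ 2.08 kΩ will meet the spec.)

R_th ≤ 2.08 kΩ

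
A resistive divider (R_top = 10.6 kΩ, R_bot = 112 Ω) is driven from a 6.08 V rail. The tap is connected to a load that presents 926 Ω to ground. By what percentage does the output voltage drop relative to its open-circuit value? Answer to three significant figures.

10.7 %

Unloaded V = 6.08 × 112/10710 = 0.063570 V.
Loaded: R_bot‖R_L = 99.92 Ω, giving V = 6.08 × 99.92/10700 = 0.056775 V.
Drop = (0.063570 − 0.056775) / 0.063570 = 10.7 %.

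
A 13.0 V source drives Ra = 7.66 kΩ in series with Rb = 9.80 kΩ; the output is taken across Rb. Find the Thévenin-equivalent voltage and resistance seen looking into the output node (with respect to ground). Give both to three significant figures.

V_th = 7.30 V, R_th = 4.30 kΩ

V_th is the open-circuit tap voltage: 13.0 × 9.80/(7.66 + 9.80) = 7.30 V.
With the supply zeroed, Ra and Rb appear in parallel from the tap: R_th = Ra‖Rb = (7.66 × 9.80)/17.46 = 4.30 kΩ.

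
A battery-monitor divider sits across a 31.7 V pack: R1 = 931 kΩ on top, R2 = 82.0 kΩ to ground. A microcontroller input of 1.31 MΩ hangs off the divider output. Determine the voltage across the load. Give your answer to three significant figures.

V_out ≈ 2.43 V

The load sits in parallel with R2: R2‖R_L = (82.0 × 1310) / (82.0 + 1310) = 77.17 kΩ.
V_out = 31.7 × 77.17 / (931 + 77.17) = 31.7 × 77.17/1008 = 2.43 V.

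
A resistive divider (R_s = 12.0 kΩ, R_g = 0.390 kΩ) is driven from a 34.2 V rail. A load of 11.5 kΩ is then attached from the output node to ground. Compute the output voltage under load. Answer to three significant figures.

V_out ≈ 1.04 V

The load sits in parallel with R_g: R_g‖R_L = (390 × 11500) / (390 + 11500) = 377.2 Ω.
V_out = 34.2 × 377.2 / (12000 + 377.2) = 34.2 × 377.2/12380 = 1.04 V.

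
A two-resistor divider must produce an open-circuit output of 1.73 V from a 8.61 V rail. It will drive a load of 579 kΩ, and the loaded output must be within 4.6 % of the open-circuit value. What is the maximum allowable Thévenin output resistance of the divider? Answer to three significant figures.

R_th ≤ 27.9 kΩ

Loading drop = R_th/(R_th + R_L) ≤ 0.0460, so R_th ≤ R_L · ε/(1−ε) = 579 kΩ × 0.0460/0.9540 = 27.9 kΩ.
(Any R1, R2 with R2/(R1+R2) = 0.201 and R1‖R2 ≤ 27.9 kΩ will meet the spec.)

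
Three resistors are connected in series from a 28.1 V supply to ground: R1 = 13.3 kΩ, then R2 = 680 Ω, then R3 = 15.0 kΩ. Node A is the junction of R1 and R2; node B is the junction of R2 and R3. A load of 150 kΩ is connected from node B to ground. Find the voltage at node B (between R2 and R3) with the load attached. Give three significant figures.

At node B, R3 is in parallel with the load: R3‖R_L = 13640 Ω.
Below node A the resistance is R2 + (R3‖R_L) = 14320 Ω, so V_A = 28.1 × 14320/27620 = 14.57 V.
Then V_B = V_A × (R3‖R_L)/(R2 + R3‖R_L) = 14.57 × 13640/14320 = 13.9 V.

V ≈ 13.9 V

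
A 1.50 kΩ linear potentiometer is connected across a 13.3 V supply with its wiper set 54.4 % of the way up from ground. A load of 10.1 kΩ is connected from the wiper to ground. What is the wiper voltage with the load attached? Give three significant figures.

V ≈ 6.98 V

The wiper splits the pot into (1−α)R = 684.0 Ω above and αR = 816.0 Ω below.
Lower section ‖ load = 755.0 Ω.
V_wiper = 13.3 × 755.0/(684.0 + 755.0) = 6.98 V.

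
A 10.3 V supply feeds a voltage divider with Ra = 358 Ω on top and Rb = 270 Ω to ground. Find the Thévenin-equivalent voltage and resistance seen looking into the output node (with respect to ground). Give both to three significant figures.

V_th = 4.43 V, R_th = 154 Ω

V_th is the open-circuit tap voltage: 10.3 × 270/(358 + 270) = 4.43 V.
With the supply zeroed, Ra and Rb appear in parallel from the tap: R_th = Ra‖Rb = (358 × 270)/628.0 = 154 Ω.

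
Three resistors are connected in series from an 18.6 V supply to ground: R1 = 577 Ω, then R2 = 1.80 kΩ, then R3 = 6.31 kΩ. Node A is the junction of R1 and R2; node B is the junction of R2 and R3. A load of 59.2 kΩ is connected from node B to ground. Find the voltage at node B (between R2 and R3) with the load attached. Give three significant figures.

V ≈ 13.1 V

At node B, R3 is in parallel with the load: R3‖R_L = 5702 Ω.
Below node A the resistance is R2 + (R3‖R_L) = 7502 Ω, so V_A = 18.6 × 7502/8079 = 17.27 V.
Then V_B = V_A × (R3‖R_L)/(R2 + R3‖R_L) = 17.27 × 5702/7502 = 13.1 V.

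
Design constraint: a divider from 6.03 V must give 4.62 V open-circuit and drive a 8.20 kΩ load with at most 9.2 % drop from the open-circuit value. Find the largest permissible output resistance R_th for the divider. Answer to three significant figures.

Loading drop = R_th/(R_th + R_L) ≤ 0.0920, so R_th ≤ R_L · ε/(1−ε) = 8.20 kΩ × 0.0920/0.9080 = 831 Ω.

R_th ≤ 831 Ω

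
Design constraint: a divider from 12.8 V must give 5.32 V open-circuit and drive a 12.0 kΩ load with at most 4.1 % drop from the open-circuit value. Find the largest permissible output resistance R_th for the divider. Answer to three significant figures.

Loading drop = R_th/(R_th + R_L) ≤ 0.0410, so R_th ≤ R_L · ε/(1−ε) = 12.0 kΩ × 0.0410/0.9590 = 513 Ω.
(Any R1, R2 with R2/(R1+R2) = 0.416 and R1‖R2 ≤ 513 Ω will meet the spec.)

R_th ≤ 513 Ω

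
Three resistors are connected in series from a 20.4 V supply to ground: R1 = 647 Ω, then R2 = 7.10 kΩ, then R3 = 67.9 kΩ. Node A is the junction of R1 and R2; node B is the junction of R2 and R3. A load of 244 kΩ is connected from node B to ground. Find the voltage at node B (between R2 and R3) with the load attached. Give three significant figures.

V ≈ 17.8 V

At node B, R3 is in parallel with the load: R3‖R_L = 53120 Ω.
Below node A the resistance is R2 + (R3‖R_L) = 60220 Ω, so V_A = 20.4 × 60220/60870 = 20.18 V.
Then V_B = V_A × (R3‖R_L)/(R2 + R3‖R_L) = 20.18 × 53120/60220 = 17.8 V.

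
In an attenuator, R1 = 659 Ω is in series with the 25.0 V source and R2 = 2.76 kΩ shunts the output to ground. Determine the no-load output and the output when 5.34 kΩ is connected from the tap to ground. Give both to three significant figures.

Open-circuit: V = 25.0 × 2760/(659 + 2760) = 20.2 V.
With the load, R2 becomes R2‖R_L = 1820 Ω, so V = 25.0 × 1820/2479 = 18.4 V.

Unloaded: 20.2 V; loaded: 18.4 V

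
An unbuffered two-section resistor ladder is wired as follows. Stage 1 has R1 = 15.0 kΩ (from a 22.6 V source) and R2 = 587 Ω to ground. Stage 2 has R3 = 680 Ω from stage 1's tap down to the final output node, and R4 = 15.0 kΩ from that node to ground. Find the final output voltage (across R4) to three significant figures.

V_out ≈ 0.786 V

Stage 2 presents R3+R4 = 15680 Ω as a load on stage 1's tap.
Stage 1's lower leg becomes R2‖(R3+R4) = 565.8 Ω, so V_mid = 22.6 × 565.8/15570 = 0.8215 V.
Stage 2 is itself unloaded: V_out = V_mid × R4/(R3+R4) = 0.8215 × 15000/15680 = 0.786 V.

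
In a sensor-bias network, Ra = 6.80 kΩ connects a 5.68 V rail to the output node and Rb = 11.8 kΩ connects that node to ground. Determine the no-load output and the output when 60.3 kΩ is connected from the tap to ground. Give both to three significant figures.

Unloaded: 3.60 V; loaded: 3.36 V

Open-circuit: V = 5.68 × 11.8/(6.80 + 11.8) = 3.60 V.
With the load, Rb becomes Rb‖R_L = 9.869 kΩ, so V = 5.68 × 9.869/16.67 = 3.36 V.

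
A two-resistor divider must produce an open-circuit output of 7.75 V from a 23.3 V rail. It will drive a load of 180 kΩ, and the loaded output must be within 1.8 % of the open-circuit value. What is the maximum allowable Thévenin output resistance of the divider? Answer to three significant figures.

Loading drop = R_th/(R_th + R_L) ≤ 0.0180, so R_th ≤ R_L · ε/(1−ε) = 180 kΩ × 0.0180/0.9820 = 3.30 kΩ.

R_th ≤ 3.30 kΩ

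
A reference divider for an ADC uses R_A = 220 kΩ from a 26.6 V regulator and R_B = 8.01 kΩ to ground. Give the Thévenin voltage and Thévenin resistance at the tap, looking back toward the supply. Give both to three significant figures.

V_th is the open-circuit tap voltage: 26.6 × 8.01/(220 + 8.01) = 0.934 V.
With the supply zeroed, R_A and R_B appear in parallel from the tap: R_th = R_A‖R_B = (220 × 8.01)/228.0 = 7.73 kΩ.

V_th = 0.934 V, R_th = 7.73 kΩ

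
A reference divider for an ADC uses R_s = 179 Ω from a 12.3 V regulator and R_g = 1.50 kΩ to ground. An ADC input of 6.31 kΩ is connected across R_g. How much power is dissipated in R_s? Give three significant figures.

P ≈ 14.0 mW

Total resistance from the source is R_s + (R_g‖R_L) = 1391 Ω, so I = 12.3/1391 Ω = 8.843 mA.
P = I²·R_s = (8.843 mA)² × 179 Ω = 14.0 mW.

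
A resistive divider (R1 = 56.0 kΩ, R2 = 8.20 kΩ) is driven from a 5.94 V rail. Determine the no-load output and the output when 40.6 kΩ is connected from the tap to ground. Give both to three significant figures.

Open-circuit: V = 5.94 × 8.20/(56.0 + 8.20) = 0.759 V.
With the load, R2 becomes R2‖R_L = 6.822 kΩ, so V = 5.94 × 6.822/62.82 = 0.645 V.

Unloaded: 0.759 V; loaded: 0.645 V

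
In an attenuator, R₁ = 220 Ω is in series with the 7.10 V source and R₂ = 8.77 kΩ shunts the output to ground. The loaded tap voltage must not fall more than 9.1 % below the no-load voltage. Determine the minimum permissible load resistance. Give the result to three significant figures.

Output resistance R_th = R₁‖R₂ = (220 × 8770)/8990 = 214.6 Ω.
The fractional drop is R_th/(R_th + R_L); requiring this ≤ 0.0910 gives R_L ≥ R_th(1/0.0910 − 1) = 214.6 × 9.989 = 2.14 kΩ.

R_L(min) ≈ 2.14 kΩ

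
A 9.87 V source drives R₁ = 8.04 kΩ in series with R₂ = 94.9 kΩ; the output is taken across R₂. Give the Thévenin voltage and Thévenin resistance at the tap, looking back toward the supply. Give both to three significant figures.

V_th = 9.10 V, R_th = 7.41 kΩ

V_th is the open-circuit tap voltage: 9.87 × 94.9/(8.04 + 94.9) = 9.10 V.
With the supply zeroed, R₁ and R₂ appear in parallel from the tap: R_th = R₁‖R₂ = (8.04 × 94.9)/102.9 = 7.41 kΩ.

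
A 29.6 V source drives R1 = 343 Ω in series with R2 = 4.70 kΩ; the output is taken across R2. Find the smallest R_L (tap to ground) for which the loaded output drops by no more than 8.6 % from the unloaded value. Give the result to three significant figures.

R_L(min) ≈ 3.40 kΩ

Output resistance R_th = R1‖R2 = (343 × 4700)/5043 = 319.7 Ω.
The fractional drop is R_th/(R_th + R_L); requiring this ≤ 0.0860 gives R_L ≥ R_th(1/0.0860 − 1) = 319.7 × 10.63 = 3.40 kΩ.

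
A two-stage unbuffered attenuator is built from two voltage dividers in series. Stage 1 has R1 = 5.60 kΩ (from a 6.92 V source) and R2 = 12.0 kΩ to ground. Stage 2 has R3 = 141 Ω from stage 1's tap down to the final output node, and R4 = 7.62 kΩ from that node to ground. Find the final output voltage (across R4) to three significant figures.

Stage 2 presents R3+R4 = 7761 Ω as a load on stage 1's tap.
Stage 1's lower leg becomes R2‖(R3+R4) = 4713 Ω, so V_mid = 6.92 × 4713/10310 = 3.162 V.
Stage 2 is itself unloaded: V_out = V_mid × R4/(R3+R4) = 3.162 × 7620/7761 = 3.10 V.

V_out ≈ 3.10 V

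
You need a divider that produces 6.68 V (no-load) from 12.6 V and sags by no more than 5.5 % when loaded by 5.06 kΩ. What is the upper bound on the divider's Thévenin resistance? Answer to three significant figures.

Loading drop = R_th/(R_th + R_L) ≤ 0.0550, so R_th ≤ R_L · ε/(1−ε) = 5.06 kΩ × 0.0550/0.9450 = 294 Ω.
(Any R1, R2 with R2/(R1+R2) = 0.530 and R1‖R2 ≤ 294 Ω will meet the spec.)

R_th ≤ 294 Ω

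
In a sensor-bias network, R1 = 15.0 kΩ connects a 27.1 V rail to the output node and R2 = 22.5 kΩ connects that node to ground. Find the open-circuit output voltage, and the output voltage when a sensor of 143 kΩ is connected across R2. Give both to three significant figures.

Open-circuit: V = 27.1 × 22.5/(15.0 + 22.5) = 16.3 V.
With the load, R2 becomes R2‖R_L = 19.44 kΩ, so V = 27.1 × 19.44/34.44 = 15.3 V.

Unloaded: 16.3 V; loaded: 15.3 V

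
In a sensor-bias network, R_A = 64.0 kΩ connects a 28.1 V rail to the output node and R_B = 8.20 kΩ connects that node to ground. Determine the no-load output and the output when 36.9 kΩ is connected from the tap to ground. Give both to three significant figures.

Open-circuit: V = 28.1 × 8.20/(64.0 + 8.20) = 3.19 V.
With the load, R_B becomes R_B‖R_L = 6.709 kΩ, so V = 28.1 × 6.709/70.71 = 2.67 V.

Unloaded: 3.19 V; loaded: 2.67 V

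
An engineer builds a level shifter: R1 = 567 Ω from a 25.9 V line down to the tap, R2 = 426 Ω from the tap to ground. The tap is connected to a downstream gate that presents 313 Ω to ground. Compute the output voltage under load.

The load sits in parallel with R2: R2‖R_L = (426 × 313) / (426 + 313) = 180.4 Ω.
V_out = 25.9 × 180.4 / (567 + 180.4) = 25.9 × 180.4/747.4 = 6.25 V.
(Unloaded it would have been 11.1 V.)

V_out ≈ 6.25 V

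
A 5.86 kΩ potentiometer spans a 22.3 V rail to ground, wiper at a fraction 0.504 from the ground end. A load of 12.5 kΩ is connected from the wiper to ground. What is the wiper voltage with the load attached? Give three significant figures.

V ≈ 10.1 V

The wiper splits the pot into (1−α)R = 2.907 kΩ above and αR = 2.953 kΩ below.
Lower section ‖ load = 2.389 kΩ.
V_wiper = 22.3 × 2.389/(2.907 + 2.389) = 10.1 V.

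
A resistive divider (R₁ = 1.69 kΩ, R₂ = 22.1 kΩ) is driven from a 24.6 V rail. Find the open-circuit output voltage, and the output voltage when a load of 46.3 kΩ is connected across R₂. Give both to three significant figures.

Open-circuit: V = 24.6 × 22.1/(1.69 + 22.1) = 22.9 V.
With the load, R₂ becomes R₂‖R_L = 14.96 kΩ, so V = 24.6 × 14.96/16.65 = 22.1 V.

Unloaded: 22.9 V; loaded: 22.1 V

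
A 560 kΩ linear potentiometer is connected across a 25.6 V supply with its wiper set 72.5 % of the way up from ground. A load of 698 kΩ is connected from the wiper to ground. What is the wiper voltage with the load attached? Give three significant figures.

V ≈ 16.0 V

The wiper splits the pot into (1−α)R = 154.0 kΩ above and αR = 406.0 kΩ below.
Lower section ‖ load = 256.7 kΩ.
V_wiper = 25.6 × 256.7/(154.0 + 256.7) = 16.0 V.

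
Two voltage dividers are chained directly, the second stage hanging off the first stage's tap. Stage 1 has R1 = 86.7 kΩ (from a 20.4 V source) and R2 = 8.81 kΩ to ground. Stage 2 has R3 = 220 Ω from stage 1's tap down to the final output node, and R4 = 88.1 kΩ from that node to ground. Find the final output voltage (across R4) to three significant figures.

Stage 2 presents R3+R4 = 88320 Ω as a load on stage 1's tap.
Stage 1's lower leg becomes R2‖(R3+R4) = 8011 Ω, so V_mid = 20.4 × 8011/94710 = 1.725 V.
Stage 2 is itself unloaded: V_out = V_mid × R4/(R3+R4) = 1.725 × 88100/88320 = 1.72 V.

V_out ≈ 1.72 V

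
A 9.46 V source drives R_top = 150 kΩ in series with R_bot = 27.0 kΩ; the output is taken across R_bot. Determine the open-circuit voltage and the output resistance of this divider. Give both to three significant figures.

V_th = 1.44 V, R_th = 22.9 kΩ

V_th is the open-circuit tap voltage: 9.46 × 27.0/(150 + 27.0) = 1.44 V.
With the supply zeroed, R_top and R_bot appear in parallel from the tap: R_th = R_top‖R_bot = (150 × 27.0)/177.0 = 22.9 kΩ.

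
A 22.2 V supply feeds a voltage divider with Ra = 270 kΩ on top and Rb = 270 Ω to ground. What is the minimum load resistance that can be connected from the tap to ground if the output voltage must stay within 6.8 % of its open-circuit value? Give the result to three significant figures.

R_L(min) ≈ 3.70 kΩ

Output resistance R_th = Ra‖Rb = (270000 × 270)/270300 = 269.7 Ω.
The fractional drop is R_th/(R_th + R_L); requiring this ≤ 0.0680 gives R_L ≥ R_th(1/0.0680 − 1) = 269.7 × 13.71 = 3.70 kΩ.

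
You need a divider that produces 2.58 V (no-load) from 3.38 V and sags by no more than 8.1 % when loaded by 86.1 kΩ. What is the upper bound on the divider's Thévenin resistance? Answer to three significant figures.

Loading drop = R_th/(R_th + R_L) ≤ 0.0810, so R_th ≤ R_L · ε/(1−ε) = 86.1 kΩ × 0.0810/0.9190 = 7.59 kΩ.
(Any R1, R2 with R2/(R1+R2) = 0.763 and R1‖R2 ≤ 7.59 kΩ will meet the spec.)

R_th ≤ 7.59 kΩ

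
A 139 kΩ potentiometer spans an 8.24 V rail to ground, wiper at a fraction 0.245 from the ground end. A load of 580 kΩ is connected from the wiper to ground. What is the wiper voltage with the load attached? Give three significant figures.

The wiper splits the pot into (1−α)R = 104.9 kΩ above and αR = 34.05 kΩ below.
Lower section ‖ load = 32.17 kΩ.
V_wiper = 8.24 × 32.17/(104.9 + 32.17) = 1.93 V.

V ≈ 1.93 V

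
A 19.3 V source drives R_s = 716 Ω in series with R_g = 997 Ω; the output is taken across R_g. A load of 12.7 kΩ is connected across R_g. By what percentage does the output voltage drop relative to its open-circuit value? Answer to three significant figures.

3.18 %

The divider's output (Thévenin) resistance is R_s‖R_g = 416.7 Ω.
Fractional drop under load = R_th/(R_th + R_L) = 416.7 / (416.7 + 12700) = 0.03177.
So the output falls by 3.18 %.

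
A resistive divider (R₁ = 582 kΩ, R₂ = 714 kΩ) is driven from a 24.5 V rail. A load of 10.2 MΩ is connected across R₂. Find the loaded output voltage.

The load sits in parallel with R₂: R₂‖R_L = (714 × 10200) / (714 + 10200) = 667.3 kΩ.
V_out = 24.5 × 667.3 / (582 + 667.3) = 24.5 × 667.3/1249 = 13.1 V.

V_out ≈ 13.1 V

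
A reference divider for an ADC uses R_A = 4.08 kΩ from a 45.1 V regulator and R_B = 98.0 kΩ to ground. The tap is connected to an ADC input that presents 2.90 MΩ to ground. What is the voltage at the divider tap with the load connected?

V_out ≈ 43.2 V

The load sits in parallel with R_B: R_B‖R_L = (98.0 × 2900) / (98.0 + 2900) = 94.80 kΩ.
V_out = 45.1 × 94.80 / (4.08 + 94.80) = 45.1 × 94.80/98.88 = 43.2 V.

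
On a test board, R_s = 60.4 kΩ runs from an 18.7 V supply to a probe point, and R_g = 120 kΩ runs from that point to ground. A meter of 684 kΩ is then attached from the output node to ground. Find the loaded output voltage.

The load sits in parallel with R_g: R_g‖R_L = (120 × 684) / (120 + 684) = 102.1 kΩ.
V_out = 18.7 × 102.1 / (60.4 + 102.1) = 18.7 × 102.1/162.5 = 11.7 V.

V_out ≈ 11.7 V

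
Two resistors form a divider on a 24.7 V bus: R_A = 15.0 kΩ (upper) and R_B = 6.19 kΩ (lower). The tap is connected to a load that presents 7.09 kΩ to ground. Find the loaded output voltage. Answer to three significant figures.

The load sits in parallel with R_B: R_B‖R_L = (6.19 × 7.09) / (6.19 + 7.09) = 3.305 kΩ.
V_out = 24.7 × 3.305 / (15.0 + 3.305) = 24.7 × 3.305/18.30 = 4.46 V.

V_out ≈ 4.46 V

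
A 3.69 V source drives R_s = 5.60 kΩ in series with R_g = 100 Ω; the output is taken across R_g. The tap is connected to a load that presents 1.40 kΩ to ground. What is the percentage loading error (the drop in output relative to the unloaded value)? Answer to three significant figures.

6.56 %

The divider's output (Thévenin) resistance is R_s‖R_g = 98.25 Ω.
Fractional drop under load = R_th/(R_th + R_L) = 98.25 / (98.25 + 1400) = 0.06557.
So the output falls by 6.56 %.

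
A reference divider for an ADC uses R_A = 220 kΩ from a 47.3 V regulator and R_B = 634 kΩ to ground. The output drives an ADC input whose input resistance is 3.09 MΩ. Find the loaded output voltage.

V_out ≈ 33.4 V

The load sits in parallel with R_B: R_B‖R_L = (634 × 3090) / (634 + 3090) = 526.1 kΩ.
V_out = 47.3 × 526.1 / (220 + 526.1) = 47.3 × 526.1/746.1 = 33.4 V.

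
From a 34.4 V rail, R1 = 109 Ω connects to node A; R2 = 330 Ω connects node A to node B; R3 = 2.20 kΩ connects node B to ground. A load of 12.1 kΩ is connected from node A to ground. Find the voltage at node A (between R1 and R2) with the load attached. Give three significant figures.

Below node A the series string R2+R3 = 2530 Ω sits in parallel with the 12100 Ω load: 2092 Ω.
V_A = 34.4 × 2092/(109 + 2092) = 32.7 V.

V ≈ 32.7 V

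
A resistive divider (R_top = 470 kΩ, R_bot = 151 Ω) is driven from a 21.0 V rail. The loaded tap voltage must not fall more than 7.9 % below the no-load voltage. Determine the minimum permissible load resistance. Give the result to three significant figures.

R_L(min) ≈ 1.76 kΩ

Output resistance R_th = R_top‖R_bot = (470000 × 151)/470200 = 151.0 Ω.
The fractional drop is R_th/(R_th + R_L); requiring this ≤ 0.0790 gives R_L ≥ R_th(1/0.0790 − 1) = 151.0 × 11.66 = 1.76 kΩ.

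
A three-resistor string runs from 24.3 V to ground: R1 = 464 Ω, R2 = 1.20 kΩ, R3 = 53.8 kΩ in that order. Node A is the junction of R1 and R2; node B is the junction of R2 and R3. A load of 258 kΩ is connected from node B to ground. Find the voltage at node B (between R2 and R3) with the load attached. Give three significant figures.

At node B, R3 is in parallel with the load: R3‖R_L = 44520 Ω.
Below node A the resistance is R2 + (R3‖R_L) = 45720 Ω, so V_A = 24.3 × 45720/46180 = 24.06 V.
Then V_B = V_A × (R3‖R_L)/(R2 + R3‖R_L) = 24.06 × 44520/45720 = 23.4 V.

V ≈ 23.4 V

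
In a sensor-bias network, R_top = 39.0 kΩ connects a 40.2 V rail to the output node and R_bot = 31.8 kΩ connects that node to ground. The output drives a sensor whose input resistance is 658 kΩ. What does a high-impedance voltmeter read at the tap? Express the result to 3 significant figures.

V_out ≈ 17.6 V

The load sits in parallel with R_bot: R_bot‖R_L = (31.8 × 658) / (31.8 + 658) = 30.33 kΩ.
V_out = 40.2 × 30.33 / (39.0 + 30.33) = 40.2 × 30.33/69.33 = 17.6 V.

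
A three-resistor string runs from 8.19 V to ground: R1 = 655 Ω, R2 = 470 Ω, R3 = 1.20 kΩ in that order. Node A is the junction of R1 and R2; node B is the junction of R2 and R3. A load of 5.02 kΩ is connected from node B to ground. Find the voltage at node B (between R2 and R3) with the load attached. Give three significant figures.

At node B, R3 is in parallel with the load: R3‖R_L = 968.5 Ω.
Below node A the resistance is R2 + (R3‖R_L) = 1438 Ω, so V_A = 8.19 × 1438/2093 = 5.628 V.
Then V_B = V_A × (R3‖R_L)/(R2 + R3‖R_L) = 5.628 × 968.5/1438 = 3.79 V.

V ≈ 3.79 V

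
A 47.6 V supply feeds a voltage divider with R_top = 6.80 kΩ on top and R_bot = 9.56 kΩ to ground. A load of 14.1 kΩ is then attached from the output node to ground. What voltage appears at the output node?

V_out ≈ 21.7 V

The load sits in parallel with R_bot: R_bot‖R_L = (9.56 × 14.1) / (9.56 + 14.1) = 5.697 kΩ.
V_out = 47.6 × 5.697 / (6.80 + 5.697) = 47.6 × 5.697/12.50 = 21.7 V.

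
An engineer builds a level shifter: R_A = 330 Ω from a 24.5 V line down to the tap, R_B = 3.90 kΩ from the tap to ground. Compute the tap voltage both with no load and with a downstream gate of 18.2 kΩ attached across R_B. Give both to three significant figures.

Open-circuit: V = 24.5 × 3900/(330 + 3900) = 22.6 V.
With the load, R_B becomes R_B‖R_L = 3212 Ω, so V = 24.5 × 3212/3542 = 22.2 V.

Unloaded: 22.6 V; loaded: 22.2 V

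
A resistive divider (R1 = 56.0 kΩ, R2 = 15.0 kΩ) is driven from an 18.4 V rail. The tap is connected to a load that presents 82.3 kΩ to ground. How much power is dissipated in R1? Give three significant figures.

Total resistance from the source is R1 + (R2‖R_L) = 68.69 kΩ, so I = 18.4/68.69 kΩ = 0.2679 mA.
P = I²·R1 = (0.2679 mA)² × 56.0 kΩ = 4.02 mW.

P ≈ 4.02 mW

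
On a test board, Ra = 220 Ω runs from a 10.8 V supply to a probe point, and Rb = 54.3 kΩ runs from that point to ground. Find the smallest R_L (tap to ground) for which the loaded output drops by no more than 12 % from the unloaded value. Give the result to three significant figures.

Output resistance R_th = Ra‖Rb = (220 × 54300)/54520 = 219.1 Ω.
The fractional drop is R_th/(R_th + R_L); requiring this ≤ 0.120 gives R_L ≥ R_th(1/0.120 − 1) = 219.1 × 7.333 = 1.61 kΩ.

R_L(min) ≈ 1.61 kΩ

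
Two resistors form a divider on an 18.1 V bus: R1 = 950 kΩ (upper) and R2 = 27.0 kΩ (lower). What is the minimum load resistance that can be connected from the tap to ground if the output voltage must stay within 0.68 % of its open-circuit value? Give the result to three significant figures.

Output resistance R_th = R1‖R2 = (950 × 27.0)/977.0 = 26.25 kΩ.
The fractional drop is R_th/(R_th + R_L); requiring this ≤ 0.00680 gives R_L ≥ R_th(1/0.00680 − 1) = 26.25 × 146.1 = 3.83 MΩ.

R_L(min) ≈ 3.83 MΩ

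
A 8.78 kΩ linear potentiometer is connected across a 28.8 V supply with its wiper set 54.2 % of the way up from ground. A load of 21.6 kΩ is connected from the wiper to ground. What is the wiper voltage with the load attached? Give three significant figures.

V ≈ 14.2 V

The wiper splits the pot into (1−α)R = 4.021 kΩ above and αR = 4.759 kΩ below.
Lower section ‖ load = 3.900 kΩ.
V_wiper = 28.8 × 3.900/(4.021 + 3.900) = 14.2 V.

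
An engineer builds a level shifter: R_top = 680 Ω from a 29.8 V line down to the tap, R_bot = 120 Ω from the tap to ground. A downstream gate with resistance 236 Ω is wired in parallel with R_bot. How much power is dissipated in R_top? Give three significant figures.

P ≈ 1050 mW

Total resistance from the source is R_top + (R_bot‖R_L) = 759.6 Ω, so I = 29.8/759.6 Ω = 39.23 mA.
P = I²·R_top = (39.23 mA)² × 680 Ω = 1050 mW.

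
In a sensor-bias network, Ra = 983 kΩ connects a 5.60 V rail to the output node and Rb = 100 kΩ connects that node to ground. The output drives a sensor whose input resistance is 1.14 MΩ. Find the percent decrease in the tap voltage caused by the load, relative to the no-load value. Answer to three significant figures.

7.37 %

The divider's output (Thévenin) resistance is Ra‖Rb = 90.77 kΩ.
Fractional drop under load = R_th/(R_th + R_L) = 90.77 / (90.77 + 1140) = 0.07375.
So the output falls by 7.37 %.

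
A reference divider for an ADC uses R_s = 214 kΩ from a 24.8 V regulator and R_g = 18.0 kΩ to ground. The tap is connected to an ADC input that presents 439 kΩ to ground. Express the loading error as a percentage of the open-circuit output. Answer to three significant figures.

3.64 %

The divider's output (Thévenin) resistance is R_s‖R_g = 16.60 kΩ.
Fractional drop under load = R_th/(R_th + R_L) = 16.60 / (16.60 + 439) = 0.03644.
So the output falls by 3.64 %.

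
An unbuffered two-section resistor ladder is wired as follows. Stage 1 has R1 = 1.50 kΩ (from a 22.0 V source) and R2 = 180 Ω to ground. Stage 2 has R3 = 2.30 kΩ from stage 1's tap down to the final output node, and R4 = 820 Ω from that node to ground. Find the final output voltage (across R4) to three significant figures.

V_out ≈ 0.589 V

Stage 2 presents R3+R4 = 3120 Ω as a load on stage 1's tap.
Stage 1's lower leg becomes R2‖(R3+R4) = 170.2 Ω, so V_mid = 22.0 × 170.2/1670 = 2.242 V.
Stage 2 is itself unloaded: V_out = V_mid × R4/(R3+R4) = 2.242 × 820/3120 = 0.589 V.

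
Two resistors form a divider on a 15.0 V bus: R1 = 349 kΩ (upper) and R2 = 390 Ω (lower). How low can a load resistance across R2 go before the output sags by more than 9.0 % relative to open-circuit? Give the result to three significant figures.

Output resistance R_th = R1‖R2 = (349000 × 390)/349400 = 389.6 Ω.
The fractional drop is R_th/(R_th + R_L); requiring this ≤ 0.0900 gives R_L ≥ R_th(1/0.0900 − 1) = 389.6 × 10.11 = 3.94 kΩ.

R_L(min) ≈ 3.94 kΩ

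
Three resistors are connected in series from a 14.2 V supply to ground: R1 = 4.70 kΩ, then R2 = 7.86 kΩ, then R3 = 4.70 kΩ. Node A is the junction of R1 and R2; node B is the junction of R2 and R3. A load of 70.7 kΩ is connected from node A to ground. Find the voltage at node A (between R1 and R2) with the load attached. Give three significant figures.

V ≈ 9.86 V

Below node A the series string R2+R3 = 12.56 kΩ sits in parallel with the 70.7 kΩ load: 10.67 kΩ.
V_A = 14.2 × 10.67/(4.70 + 10.67) = 9.86 V.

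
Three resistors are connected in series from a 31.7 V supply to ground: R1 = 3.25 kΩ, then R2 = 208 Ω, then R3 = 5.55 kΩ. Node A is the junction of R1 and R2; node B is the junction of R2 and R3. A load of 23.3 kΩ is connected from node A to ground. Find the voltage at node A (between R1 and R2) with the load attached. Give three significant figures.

Below node A the series string R2+R3 = 5758 Ω sits in parallel with the 23300 Ω load: 4617 Ω.
V_A = 31.7 × 4617/(3250 + 4617) = 18.6 V.

V ≈ 18.6 V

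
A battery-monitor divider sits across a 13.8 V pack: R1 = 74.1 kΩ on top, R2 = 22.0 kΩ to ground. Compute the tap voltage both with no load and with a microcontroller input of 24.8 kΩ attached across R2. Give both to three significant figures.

Open-circuit: V = 13.8 × 22.0/(74.1 + 22.0) = 3.16 V.
With the load, R2 becomes R2‖R_L = 11.66 kΩ, so V = 13.8 × 11.66/85.76 = 1.88 V.

Unloaded: 3.16 V; loaded: 1.88 V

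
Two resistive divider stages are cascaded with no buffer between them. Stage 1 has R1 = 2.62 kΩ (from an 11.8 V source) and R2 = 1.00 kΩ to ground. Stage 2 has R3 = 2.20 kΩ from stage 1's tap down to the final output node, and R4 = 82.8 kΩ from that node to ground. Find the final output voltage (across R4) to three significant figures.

V_out ≈ 3.15 V

Stage 2 presents R3+R4 = 85.00 kΩ as a load on stage 1's tap.
Stage 1's lower leg becomes R2‖(R3+R4) = 0.9884 kΩ, so V_mid = 11.8 × 0.9884/3.608 = 3.232 V.
Stage 2 is itself unloaded: V_out = V_mid × R4/(R3+R4) = 3.232 × 82.8/85.00 = 3.15 V.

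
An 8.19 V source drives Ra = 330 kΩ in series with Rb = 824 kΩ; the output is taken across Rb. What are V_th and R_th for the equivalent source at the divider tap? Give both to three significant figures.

V_th is the open-circuit tap voltage: 8.19 × 824/(330 + 824) = 5.85 V.
With the supply zeroed, Ra and Rb appear in parallel from the tap: R_th = Ra‖Rb = (330 × 824)/1154 = 236 kΩ.

V_th = 5.85 V, R_th = 236 kΩ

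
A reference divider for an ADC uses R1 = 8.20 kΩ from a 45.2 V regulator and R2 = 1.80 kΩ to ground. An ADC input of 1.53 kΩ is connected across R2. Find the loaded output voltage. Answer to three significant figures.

V_out ≈ 4.14 V

The load sits in parallel with R2: R2‖R_L = (1.80 × 1.53) / (1.80 + 1.53) = 0.8270 kΩ.
V_out = 45.2 × 0.8270 / (8.20 + 0.8270) = 45.2 × 0.8270/9.027 = 4.14 V.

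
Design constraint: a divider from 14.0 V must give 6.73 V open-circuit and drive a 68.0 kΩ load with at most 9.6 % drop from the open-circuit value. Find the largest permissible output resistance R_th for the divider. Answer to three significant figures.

Loading drop = R_th/(R_th + R_L) ≤ 0.0960, so R_th ≤ R_L · ε/(1−ε) = 68.0 kΩ × 0.0960/0.9040 = 7.22 kΩ.

R_th ≤ 7.22 kΩ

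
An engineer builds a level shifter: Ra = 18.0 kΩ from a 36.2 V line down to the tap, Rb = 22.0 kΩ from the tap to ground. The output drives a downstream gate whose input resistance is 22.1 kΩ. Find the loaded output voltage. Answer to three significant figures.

The load sits in parallel with Rb: Rb‖R_L = (22.0 × 22.1) / (22.0 + 22.1) = 11.02 kΩ.
V_out = 36.2 × 11.02 / (18.0 + 11.02) = 36.2 × 11.02/29.02 = 13.8 V.
(Unloaded it would have been 19.9 V.)

V_out ≈ 13.8 V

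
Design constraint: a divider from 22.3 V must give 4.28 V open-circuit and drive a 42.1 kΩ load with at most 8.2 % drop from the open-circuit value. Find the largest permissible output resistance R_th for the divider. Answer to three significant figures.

R_th ≤ 3.76 kΩ

Loading drop = R_th/(R_th + R_L) ≤ 0.0820, so R_th ≤ R_L · ε/(1−ε) = 42.1 kΩ × 0.0820/0.9180 = 3.76 kΩ.
(Any R1, R2 with R2/(R1+R2) = 0.192 and R1‖R2 ≤ 3.76 kΩ will meet the spec.)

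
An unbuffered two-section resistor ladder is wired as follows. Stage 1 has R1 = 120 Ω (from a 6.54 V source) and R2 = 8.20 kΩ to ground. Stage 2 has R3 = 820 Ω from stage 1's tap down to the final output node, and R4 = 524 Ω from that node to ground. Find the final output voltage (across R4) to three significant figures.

V_out ≈ 2.31 V

Stage 2 presents R3+R4 = 1344 Ω as a load on stage 1's tap.
Stage 1's lower leg becomes R2‖(R3+R4) = 1155 Ω, so V_mid = 6.54 × 1155/1275 = 5.924 V.
Stage 2 is itself unloaded: V_out = V_mid × R4/(R3+R4) = 5.924 × 524/1344 = 2.31 V.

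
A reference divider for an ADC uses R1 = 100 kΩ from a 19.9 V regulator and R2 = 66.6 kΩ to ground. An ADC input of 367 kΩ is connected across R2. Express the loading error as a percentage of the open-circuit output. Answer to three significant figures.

9.82 %

Unloaded V = 19.9 × 66.6/166.6 = 7.9552 V.
Loaded: R2‖R_L = 56.37 kΩ, giving V = 19.9 × 56.37/156.4 = 7.1738 V.
Drop = (7.9552 − 7.1738) / 7.9552 = 9.82 %.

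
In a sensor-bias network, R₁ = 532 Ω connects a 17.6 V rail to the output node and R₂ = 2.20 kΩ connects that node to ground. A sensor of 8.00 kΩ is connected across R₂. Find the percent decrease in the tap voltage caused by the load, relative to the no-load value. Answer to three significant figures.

5.08 %

The divider's output (Thévenin) resistance is R₁‖R₂ = 428.4 Ω.
Fractional drop under load = R_th/(R_th + R_L) = 428.4 / (428.4 + 8000) = 0.05083.
So the output falls by 5.08 %.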